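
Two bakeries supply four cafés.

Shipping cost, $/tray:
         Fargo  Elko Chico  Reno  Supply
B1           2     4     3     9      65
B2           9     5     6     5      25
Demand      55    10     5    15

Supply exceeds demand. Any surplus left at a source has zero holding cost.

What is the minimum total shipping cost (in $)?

A cheapest plan:
  B1->Fargo: 55 trays
  B1->Elko: 5 trays
  B1->Chico: 5 trays
  B2->Elko: 5 trays
  B2->Reno: 15 trays
Total cost = $245.
(Supply check: B1 ships 65; B2 ships 20.)

245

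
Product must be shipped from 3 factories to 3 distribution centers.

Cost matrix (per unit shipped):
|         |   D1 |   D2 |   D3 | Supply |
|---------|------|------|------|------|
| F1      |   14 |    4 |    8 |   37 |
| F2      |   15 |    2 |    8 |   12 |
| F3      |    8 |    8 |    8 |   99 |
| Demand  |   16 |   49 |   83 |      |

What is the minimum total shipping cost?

An optimal shipping plan:
  F1->D2: 37 × 4 = 148
  F2->D2: 12 × 2 = 24
  F3->D1: 16 × 8 = 128
  F3->D3: 83 × 8 = 664
Total = 148 + 24 + 128 + 664 = 964.

964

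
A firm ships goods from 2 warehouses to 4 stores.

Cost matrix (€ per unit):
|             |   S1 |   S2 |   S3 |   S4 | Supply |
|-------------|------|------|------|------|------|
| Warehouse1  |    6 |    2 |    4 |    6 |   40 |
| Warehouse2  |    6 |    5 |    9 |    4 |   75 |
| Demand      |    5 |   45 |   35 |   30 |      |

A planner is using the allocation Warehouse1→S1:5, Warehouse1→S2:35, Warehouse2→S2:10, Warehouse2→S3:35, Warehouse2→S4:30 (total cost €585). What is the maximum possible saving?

Current plan cost = 5·6 + 35·2 + 10·5 + 35·9 + 30·4 = €585.
Optimal plan:
  Warehouse1–S2: 5 units
  Warehouse1–S3: 35 units
  Warehouse2–S1: 5 units
  Warehouse2–S2: 40 units
  Warehouse2–S4: 30 units
Optimal cost = €500.
Saving = 585 − 500 = €85.

85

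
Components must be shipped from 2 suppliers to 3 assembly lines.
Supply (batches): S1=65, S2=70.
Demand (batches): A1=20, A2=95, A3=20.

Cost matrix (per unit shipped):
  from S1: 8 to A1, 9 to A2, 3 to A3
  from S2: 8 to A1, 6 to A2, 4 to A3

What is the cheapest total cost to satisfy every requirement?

An optimal shipping plan:
  S1->A1: 20 × 8 = 160
  S1->A2: 25 × 9 = 225
  S1->A3: 20 × 3 = 60
  S2->A2: 70 × 6 = 420
Total = 160 + 225 + 60 + 420 = 865.
(Supply check: S1 ships 65; S2 ships 70.)

865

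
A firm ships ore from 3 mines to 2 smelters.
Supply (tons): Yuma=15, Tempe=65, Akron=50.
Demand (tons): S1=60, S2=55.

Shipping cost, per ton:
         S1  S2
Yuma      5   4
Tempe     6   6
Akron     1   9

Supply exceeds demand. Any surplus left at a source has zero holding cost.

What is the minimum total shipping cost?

An optimal shipping plan:
  Yuma→S2: 15 × 4 = 60
  Tempe→S1: 10 × 6 = 60
  Tempe→S2: 40 × 6 = 240
  Akron→S1: 50 × 1 = 50
Total = 60 + 60 + 240 + 50 = 410.
(Supply check: Yuma ships 15; Tempe ships 50; Akron ships 50.)

410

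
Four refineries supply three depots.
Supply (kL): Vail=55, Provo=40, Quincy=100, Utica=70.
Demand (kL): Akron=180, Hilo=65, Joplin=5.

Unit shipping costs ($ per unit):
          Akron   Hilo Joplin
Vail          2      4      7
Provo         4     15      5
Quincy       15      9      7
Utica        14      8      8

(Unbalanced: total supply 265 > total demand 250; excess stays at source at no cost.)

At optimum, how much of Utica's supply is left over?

0

Minimum-cost shipments:
  Vail to Akron: 55 × $2 = $110
  Provo to Akron: 40 × $4 = $160
  Quincy to Akron: 80 × $15 = $1200
  Quincy to Joplin: 5 × $7 = $35
  Utica to Akron: 5 × $14 = $70
  Utica to Hilo: 65 × $8 = $520
Total cost = $2095.
Utica ships 70 of its 70, leaving 0.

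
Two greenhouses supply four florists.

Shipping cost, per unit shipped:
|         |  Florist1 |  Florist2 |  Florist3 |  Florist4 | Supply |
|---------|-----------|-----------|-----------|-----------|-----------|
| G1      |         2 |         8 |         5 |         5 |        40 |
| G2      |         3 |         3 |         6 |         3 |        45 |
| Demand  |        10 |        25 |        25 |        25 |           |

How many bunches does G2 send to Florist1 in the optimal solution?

0

Optimal shipments:
  G1–Florist1: 10 × 2 = 20
  G1–Florist3: 25 × 5 = 125
  G1–Florist4: 5 × 5 = 25
  G2–Florist2: 25 × 3 = 75
  G2–Florist4: 20 × 3 = 60
Total cost = 305.
The route G2→Florist1 is not used.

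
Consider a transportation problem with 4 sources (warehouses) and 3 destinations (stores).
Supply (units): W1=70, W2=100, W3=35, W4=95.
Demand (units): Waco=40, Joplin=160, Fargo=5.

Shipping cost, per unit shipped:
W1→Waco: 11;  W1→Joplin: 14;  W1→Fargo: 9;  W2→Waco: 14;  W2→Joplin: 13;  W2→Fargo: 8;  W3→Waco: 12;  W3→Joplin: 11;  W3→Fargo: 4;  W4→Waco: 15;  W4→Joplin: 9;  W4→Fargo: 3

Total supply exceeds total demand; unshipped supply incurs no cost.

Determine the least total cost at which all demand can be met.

A cheapest plan:
  W1 to Waco: 40 × 11 = 440
  W2 to Joplin: 35 × 13 = 455
  W3 to Joplin: 30 × 11 = 330
  W3 to Fargo: 5 × 4 = 20
  W4 to Joplin: 95 × 9 = 855
Total = 440 + 455 + 330 + 20 + 855 = 2100.

2100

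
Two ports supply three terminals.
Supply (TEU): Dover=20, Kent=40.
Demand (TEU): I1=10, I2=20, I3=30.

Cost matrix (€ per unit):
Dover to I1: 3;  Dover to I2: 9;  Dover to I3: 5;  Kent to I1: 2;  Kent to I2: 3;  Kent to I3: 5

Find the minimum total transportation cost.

An optimal shipping plan:
  Dover to I3: 20 × €5 = €100
  Kent to I1: 10 × €2 = €20
  Kent to I2: 20 × €3 = €60
  Kent to I3: 10 × €5 = €50
Total = 100 + 20 + 60 + 50 = €230.

230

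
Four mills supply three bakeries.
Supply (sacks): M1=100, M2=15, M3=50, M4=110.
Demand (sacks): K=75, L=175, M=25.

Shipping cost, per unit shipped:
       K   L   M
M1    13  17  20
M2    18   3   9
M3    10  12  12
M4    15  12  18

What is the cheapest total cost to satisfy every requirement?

A cheapest plan:
  M1→K: 75 × 13 = 975
  M1→L: 25 × 17 = 425
  M2→L: 15 × 3 = 45
  M3→L: 25 × 12 = 300
  M3→M: 25 × 12 = 300
  M4→L: 110 × 12 = 1320
Total = 975 + 425 + 45 + 300 + 300 + 1320 = 3365.
(Supply check: M1 ships 100; M2 ships 15; M3 ships 50; M4 ships 110.)

3365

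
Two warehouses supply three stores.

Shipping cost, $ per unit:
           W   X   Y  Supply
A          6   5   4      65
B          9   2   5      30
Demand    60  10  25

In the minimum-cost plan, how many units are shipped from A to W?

Optimal shipments:
  A–W: 60 × $6 = $360
  A–Y: 5 × $4 = $20
  B–X: 10 × $2 = $20
  B–Y: 20 × $5 = $100
Total cost = $500.
So A→W carries 60 units.

60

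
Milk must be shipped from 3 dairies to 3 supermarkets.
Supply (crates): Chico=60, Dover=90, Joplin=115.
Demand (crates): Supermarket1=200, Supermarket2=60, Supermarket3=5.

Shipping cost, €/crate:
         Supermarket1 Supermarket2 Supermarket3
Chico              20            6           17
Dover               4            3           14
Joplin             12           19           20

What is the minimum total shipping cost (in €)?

A cheapest plan:
  Chico–Supermarket2: 60 × €6 = €360
  Dover–Supermarket1: 90 × €4 = €360
  Joplin–Supermarket1: 110 × €12 = €1320
  Joplin–Supermarket3: 5 × €20 = €100
Total = 360 + 360 + 1320 + 100 = €2140.

2140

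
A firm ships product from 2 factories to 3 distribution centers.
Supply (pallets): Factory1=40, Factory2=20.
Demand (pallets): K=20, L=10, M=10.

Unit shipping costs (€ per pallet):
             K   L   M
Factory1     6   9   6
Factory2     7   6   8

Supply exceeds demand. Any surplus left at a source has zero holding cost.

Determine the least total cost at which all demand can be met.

240

An optimal shipping plan:
  Factory1 to K: 20 pallets
  Factory1 to M: 10 pallets
  Factory2 to L: 10 pallets
Total cost = €240.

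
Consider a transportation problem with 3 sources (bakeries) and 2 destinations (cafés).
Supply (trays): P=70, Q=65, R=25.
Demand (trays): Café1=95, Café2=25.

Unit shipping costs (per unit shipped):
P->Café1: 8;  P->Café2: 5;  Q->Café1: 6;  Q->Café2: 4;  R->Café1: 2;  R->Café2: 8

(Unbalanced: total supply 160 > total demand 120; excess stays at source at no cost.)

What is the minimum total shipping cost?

An optimal shipping plan:
  P–Café1: 5 × 8 = 40
  P–Café2: 25 × 5 = 125
  Q–Café1: 65 × 6 = 390
  R–Café1: 25 × 2 = 50
Total = 40 + 125 + 390 + 50 = 605.
(Supply check: P ships 30; Q ships 65; R ships 25.)

605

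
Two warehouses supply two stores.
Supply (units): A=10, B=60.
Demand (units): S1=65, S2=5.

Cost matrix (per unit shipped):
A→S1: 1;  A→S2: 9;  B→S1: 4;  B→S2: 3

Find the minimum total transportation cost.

An optimal shipping plan:
  A→S1: 10 units
  B→S1: 55 units
  B→S2: 5 units
Total cost = 245.

245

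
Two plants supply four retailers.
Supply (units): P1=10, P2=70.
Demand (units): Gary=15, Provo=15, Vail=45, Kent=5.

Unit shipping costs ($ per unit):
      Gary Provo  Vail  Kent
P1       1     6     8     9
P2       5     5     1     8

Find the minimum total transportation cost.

195

One minimum-cost allocation:
  P1->Gary: 10 × $1 = $10
  P2->Gary: 5 × $5 = $25
  P2->Provo: 15 × $5 = $75
  P2->Vail: 45 × $1 = $45
  P2->Kent: 5 × $8 = $40
Total = 10 + 25 + 75 + 45 + 40 = $195.
(Supply check: P1 ships 10; P2 ships 70.)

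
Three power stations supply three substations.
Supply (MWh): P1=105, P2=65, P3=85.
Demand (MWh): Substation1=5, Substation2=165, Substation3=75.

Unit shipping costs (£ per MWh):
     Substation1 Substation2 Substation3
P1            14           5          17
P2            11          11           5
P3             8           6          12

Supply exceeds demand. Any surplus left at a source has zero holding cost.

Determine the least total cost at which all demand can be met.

1370

Optimal allocation:
  P1->Substation2: 105 × £5 = £525
  P2->Substation3: 65 × £5 = £325
  P3->Substation1: 5 × £8 = £40
  P3->Substation2: 60 × £6 = £360
  P3->Substation3: 10 × £12 = £120
Total = 525 + 325 + 40 + 360 + 120 = £1370.
(Supply check: P1 ships 105; P2 ships 65; P3 ships 75.)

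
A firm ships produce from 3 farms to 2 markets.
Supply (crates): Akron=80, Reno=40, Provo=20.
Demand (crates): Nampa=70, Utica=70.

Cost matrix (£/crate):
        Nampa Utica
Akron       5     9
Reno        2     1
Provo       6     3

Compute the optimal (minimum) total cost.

540

Optimal allocation:
  Akron–Nampa: 70 × £5 = £350
  Akron–Utica: 10 × £9 = £90
  Reno–Utica: 40 × £1 = £40
  Provo–Utica: 20 × £3 = £60
Total = 350 + 90 + 40 + 60 = £540.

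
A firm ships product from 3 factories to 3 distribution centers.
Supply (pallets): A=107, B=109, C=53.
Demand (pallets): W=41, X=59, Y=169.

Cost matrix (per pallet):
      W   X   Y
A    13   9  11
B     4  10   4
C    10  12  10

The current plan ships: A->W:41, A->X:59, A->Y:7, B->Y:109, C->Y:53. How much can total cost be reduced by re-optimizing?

Current plan cost = 41·13 + 59·9 + 7·11 + 109·4 + 53·10 = 2107.
Optimal plan:
  A->X: 59 pallets
  A->Y: 48 pallets
  B->Y: 109 pallets
  C->W: 41 pallets
  C->Y: 12 pallets
Optimal cost = 2025.
Saving = 2107 − 2025 = 82.

82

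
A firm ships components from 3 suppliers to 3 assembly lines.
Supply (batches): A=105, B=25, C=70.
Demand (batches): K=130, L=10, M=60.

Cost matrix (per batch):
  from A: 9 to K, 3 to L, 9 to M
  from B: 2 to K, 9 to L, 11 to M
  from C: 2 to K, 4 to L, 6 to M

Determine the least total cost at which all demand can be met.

1075

One minimum-cost allocation:
  A–K: 35 × 9 = 315
  A–L: 10 × 3 = 30
  A–M: 60 × 9 = 540
  B–K: 25 × 2 = 50
  C–K: 70 × 2 = 140
Total = 315 + 30 + 540 + 50 + 140 = 1075.
(Supply check: A ships 105; B ships 25; C ships 70.)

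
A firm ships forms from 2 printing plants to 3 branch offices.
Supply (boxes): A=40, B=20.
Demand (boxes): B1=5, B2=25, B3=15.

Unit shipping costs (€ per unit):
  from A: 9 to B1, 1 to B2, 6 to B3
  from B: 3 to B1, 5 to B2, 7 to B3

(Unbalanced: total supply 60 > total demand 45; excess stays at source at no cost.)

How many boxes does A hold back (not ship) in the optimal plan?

Minimum-cost shipments:
  A->B2: 25 × €1 = €25
  A->B3: 15 × €6 = €90
  B->B1: 5 × €3 = €15
Total cost = €130.
A ships 40 of its 40, leaving 0.

0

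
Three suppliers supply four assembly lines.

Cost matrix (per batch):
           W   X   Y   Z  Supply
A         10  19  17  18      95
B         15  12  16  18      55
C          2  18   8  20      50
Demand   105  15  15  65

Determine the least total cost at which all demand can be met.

One minimum-cost allocation:
  A to W: 55 batches
  A to Z: 40 batches
  B to X: 15 batches
  B to Y: 15 batches
  B to Z: 25 batches
  C to W: 50 batches
Total cost = 2240.

2240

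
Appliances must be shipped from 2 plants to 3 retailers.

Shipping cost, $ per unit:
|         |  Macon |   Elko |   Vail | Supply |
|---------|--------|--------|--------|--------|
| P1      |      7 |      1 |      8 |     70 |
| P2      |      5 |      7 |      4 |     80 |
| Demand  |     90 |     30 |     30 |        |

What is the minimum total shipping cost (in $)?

680

One minimum-cost allocation:
  P1 to Macon: 40 × $7 = $280
  P1 to Elko: 30 × $1 = $30
  P2 to Macon: 50 × $5 = $250
  P2 to Vail: 30 × $4 = $120
Total = 280 + 30 + 250 + 120 = $680.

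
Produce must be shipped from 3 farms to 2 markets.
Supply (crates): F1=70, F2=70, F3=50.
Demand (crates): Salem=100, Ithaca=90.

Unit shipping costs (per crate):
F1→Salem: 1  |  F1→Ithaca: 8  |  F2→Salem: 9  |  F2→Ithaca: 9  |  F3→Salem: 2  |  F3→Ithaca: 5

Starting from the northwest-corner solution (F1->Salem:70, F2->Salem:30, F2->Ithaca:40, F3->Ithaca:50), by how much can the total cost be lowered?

90

Current plan cost = 70·1 + 30·9 + 40·9 + 50·5 = 950.
Optimal plan:
  F1 to Salem: 70 × 1 = 70
  F2 to Ithaca: 70 × 9 = 630
  F3 to Salem: 30 × 2 = 60
  F3 to Ithaca: 20 × 5 = 100
Optimal cost = 860.
Saving = 950 − 860 = 90.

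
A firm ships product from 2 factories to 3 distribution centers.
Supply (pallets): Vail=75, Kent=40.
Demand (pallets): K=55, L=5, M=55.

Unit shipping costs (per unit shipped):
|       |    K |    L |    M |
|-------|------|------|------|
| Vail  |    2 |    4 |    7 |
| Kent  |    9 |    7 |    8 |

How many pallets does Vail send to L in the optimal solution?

Solving gives:
  Vail–K: 55 pallets
  Vail–L: 5 pallets
  Vail–M: 15 pallets
  Kent–M: 40 pallets
Total cost = 555.
So Vail→L carries 5 pallets.

5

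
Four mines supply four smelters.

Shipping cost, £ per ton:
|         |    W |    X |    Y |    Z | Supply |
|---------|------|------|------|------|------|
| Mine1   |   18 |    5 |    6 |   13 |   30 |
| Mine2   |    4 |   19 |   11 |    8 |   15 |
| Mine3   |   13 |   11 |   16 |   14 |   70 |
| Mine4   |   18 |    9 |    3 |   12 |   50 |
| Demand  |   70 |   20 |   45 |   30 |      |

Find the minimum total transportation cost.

1410

Optimal allocation:
  Mine1→X: 20 × £5 = £100
  Mine1→Z: 10 × £13 = £130
  Mine2→W: 15 × £4 = £60
  Mine3→W: 55 × £13 = £715
  Mine3→Z: 15 × £14 = £210
  Mine4→Y: 45 × £3 = £135
  Mine4→Z: 5 × £12 = £60
Total = 100 + 130 + 60 + 715 + 210 + 135 + 60 = £1410.
(Supply check: Mine1 ships 30; Mine2 ships 15; Mine3 ships 70; Mine4 ships 50.)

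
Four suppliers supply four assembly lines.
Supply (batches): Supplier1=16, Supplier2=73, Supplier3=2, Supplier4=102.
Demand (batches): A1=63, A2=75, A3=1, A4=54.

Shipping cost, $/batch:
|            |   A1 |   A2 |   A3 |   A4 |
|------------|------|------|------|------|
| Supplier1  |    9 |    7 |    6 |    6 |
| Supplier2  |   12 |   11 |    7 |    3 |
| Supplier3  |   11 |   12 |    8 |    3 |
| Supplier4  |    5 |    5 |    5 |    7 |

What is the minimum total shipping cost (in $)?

One minimum-cost allocation:
  Supplier1–A2: 16 × $7 = $112
  Supplier2–A2: 18 × $11 = $198
  Supplier2–A3: 1 × $7 = $7
  Supplier2–A4: 54 × $3 = $162
  Supplier3–A1: 2 × $11 = $22
  Supplier4–A1: 61 × $5 = $305
  Supplier4–A2: 41 × $5 = $205
Total = 112 + 198 + 7 + 162 + 22 + 305 + 205 = $1011.

1011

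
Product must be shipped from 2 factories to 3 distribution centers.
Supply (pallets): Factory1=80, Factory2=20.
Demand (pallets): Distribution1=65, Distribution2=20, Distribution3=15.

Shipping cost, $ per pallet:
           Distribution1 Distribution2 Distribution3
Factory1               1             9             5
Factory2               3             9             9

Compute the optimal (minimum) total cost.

An optimal shipping plan:
  Factory1→Distribution1: 65 × $1 = $65
  Factory1→Distribution3: 15 × $5 = $75
  Factory2→Distribution2: 20 × $9 = $180
Total = 65 + 75 + 180 = $320.

320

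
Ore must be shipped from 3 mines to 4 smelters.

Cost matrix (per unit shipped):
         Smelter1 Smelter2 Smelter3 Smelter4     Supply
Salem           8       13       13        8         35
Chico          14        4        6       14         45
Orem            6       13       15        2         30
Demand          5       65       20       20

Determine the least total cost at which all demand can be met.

Optimal allocation:
  Salem→Smelter2: 15 × 13 = 195
  Salem→Smelter3: 20 × 13 = 260
  Chico→Smelter2: 45 × 4 = 180
  Orem→Smelter1: 5 × 6 = 30
  Orem→Smelter2: 5 × 13 = 65
  Orem→Smelter4: 20 × 2 = 40
Total = 195 + 260 + 180 + 30 + 65 + 40 = 770.
(Supply check: Salem ships 35; Chico ships 45; Orem ships 30.)

770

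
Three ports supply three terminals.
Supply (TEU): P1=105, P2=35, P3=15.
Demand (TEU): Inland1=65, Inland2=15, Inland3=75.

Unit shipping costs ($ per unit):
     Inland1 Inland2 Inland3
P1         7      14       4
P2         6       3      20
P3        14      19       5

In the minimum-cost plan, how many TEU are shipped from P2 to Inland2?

15

Optimal shipments:
  P1->Inland1: 45 × $7 = $315
  P1->Inland3: 60 × $4 = $240
  P2->Inland1: 20 × $6 = $120
  P2->Inland2: 15 × $3 = $45
  P3->Inland3: 15 × $5 = $75
Total cost = $795.
So P2→Inland2 carries 15 TEU.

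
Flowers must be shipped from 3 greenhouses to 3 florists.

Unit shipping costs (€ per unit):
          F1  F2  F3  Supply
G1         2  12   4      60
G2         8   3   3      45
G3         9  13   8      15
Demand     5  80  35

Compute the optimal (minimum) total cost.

One minimum-cost allocation:
  G1–F1: 5 × €2 = €10
  G1–F2: 20 × €12 = €240
  G1–F3: 35 × €4 = €140
  G2–F2: 45 × €3 = €135
  G3–F2: 15 × €13 = €195
Total = 10 + 240 + 140 + 135 + 195 = €720.

720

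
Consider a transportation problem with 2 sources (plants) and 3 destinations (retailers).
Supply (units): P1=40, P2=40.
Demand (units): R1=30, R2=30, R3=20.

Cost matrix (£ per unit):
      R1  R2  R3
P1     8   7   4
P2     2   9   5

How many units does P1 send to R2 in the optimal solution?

30

The minimum-cost plan:
  P1 to R2: 30 units
  P1 to R3: 10 units
  P2 to R1: 30 units
  P2 to R3: 10 units
Total cost = £360.
So P1→R2 carries 30 units.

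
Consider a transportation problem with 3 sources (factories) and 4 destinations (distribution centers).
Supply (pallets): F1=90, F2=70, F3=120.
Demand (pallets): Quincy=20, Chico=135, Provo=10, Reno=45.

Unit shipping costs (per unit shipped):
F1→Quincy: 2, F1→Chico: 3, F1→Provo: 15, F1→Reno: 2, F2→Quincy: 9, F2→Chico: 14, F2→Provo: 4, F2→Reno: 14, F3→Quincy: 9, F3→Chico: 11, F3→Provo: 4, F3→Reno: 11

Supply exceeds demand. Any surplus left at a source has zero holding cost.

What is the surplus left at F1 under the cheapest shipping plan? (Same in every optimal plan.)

Minimum-cost shipments:
  F1->Chico: 45 × 3 = 135
  F1->Reno: 45 × 2 = 90
  F2->Quincy: 20 × 9 = 180
  F3->Chico: 90 × 11 = 990
  F3->Provo: 10 × 4 = 40
Total cost = 1435.
F1 ships 90 of its 90, leaving 0.

0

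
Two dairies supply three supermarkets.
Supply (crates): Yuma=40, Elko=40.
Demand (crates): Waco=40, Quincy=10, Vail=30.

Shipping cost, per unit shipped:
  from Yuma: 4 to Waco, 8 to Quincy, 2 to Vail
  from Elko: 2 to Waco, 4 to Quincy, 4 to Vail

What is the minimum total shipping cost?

200

One minimum-cost allocation:
  Yuma->Waco: 10 crates
  Yuma->Vail: 30 crates
  Elko->Waco: 30 crates
  Elko->Quincy: 10 crates
Total cost = 200.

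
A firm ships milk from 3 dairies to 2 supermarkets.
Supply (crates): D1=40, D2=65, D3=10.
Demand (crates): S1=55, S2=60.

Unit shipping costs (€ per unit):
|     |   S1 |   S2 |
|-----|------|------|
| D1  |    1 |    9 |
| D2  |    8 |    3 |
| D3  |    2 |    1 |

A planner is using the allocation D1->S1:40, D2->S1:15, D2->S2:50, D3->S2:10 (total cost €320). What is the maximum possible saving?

40

Current plan cost = 40·1 + 15·8 + 50·3 + 10·1 = €320.
Optimal plan:
  D1->S1: 40 × €1 = €40
  D2->S1: 5 × €8 = €40
  D2->S2: 60 × €3 = €180
  D3->S1: 10 × €2 = €20
Optimal cost = €280.
Saving = 320 − 280 = €40.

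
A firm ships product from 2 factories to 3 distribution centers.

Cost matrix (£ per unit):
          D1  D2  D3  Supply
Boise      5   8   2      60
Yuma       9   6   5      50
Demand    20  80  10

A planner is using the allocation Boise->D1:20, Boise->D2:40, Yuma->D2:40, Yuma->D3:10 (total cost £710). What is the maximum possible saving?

Current plan cost = 20·5 + 40·8 + 40·6 + 10·5 = £710.
Optimal plan:
  Boise to D1: 20 pallets
  Boise to D2: 30 pallets
  Boise to D3: 10 pallets
  Yuma to D2: 50 pallets
Optimal cost = £660.
Saving = 710 − 660 = £50.

50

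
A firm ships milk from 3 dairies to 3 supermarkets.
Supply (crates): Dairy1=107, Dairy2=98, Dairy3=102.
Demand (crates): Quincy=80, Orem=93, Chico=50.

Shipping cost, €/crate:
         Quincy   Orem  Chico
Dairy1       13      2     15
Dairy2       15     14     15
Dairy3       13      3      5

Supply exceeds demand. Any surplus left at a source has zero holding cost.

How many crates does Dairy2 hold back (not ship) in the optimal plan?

Minimum-cost shipments:
  Dairy1–Quincy: 14 × €13 = €182
  Dairy1–Orem: 93 × €2 = €186
  Dairy2–Quincy: 14 × €15 = €210
  Dairy3–Quincy: 52 × €13 = €676
  Dairy3–Chico: 50 × €5 = €250
Total cost = €1504.
Dairy2 ships 14 of its 98, leaving 84.

84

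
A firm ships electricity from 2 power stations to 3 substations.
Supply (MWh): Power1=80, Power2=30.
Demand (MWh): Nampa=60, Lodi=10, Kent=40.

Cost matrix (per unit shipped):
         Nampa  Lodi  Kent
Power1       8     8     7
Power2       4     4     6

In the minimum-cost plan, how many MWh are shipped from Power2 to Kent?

0

The minimum-cost plan:
  Power1->Nampa: 30 × 8 = 240
  Power1->Lodi: 10 × 8 = 80
  Power1->Kent: 40 × 7 = 280
  Power2->Nampa: 30 × 4 = 120
Total cost = 720.
The route Power2→Kent is not used.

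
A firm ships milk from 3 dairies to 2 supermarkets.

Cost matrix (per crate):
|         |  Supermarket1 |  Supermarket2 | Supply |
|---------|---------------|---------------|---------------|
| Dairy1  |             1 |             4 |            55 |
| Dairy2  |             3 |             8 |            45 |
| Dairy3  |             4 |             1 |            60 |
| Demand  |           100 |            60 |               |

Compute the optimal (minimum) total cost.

250

A cheapest plan:
  Dairy1->Supermarket1: 55 × 1 = 55
  Dairy2->Supermarket1: 45 × 3 = 135
  Dairy3->Supermarket2: 60 × 1 = 60
Total = 55 + 135 + 60 = 250.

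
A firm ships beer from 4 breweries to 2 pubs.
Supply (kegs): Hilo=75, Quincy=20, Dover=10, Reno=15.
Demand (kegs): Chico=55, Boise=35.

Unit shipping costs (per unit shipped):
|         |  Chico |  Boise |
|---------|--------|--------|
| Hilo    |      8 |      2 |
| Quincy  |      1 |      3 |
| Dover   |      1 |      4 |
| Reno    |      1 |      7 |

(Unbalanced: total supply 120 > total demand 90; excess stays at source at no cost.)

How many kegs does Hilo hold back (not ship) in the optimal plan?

An optimal plan:
  Hilo to Chico: 10 kegs
  Hilo to Boise: 35 kegs
  Quincy to Chico: 20 kegs
  Dover to Chico: 10 kegs
  Reno to Chico: 15 kegs
Total cost = 195.
Hilo ships 45 of its 75, leaving 30.

30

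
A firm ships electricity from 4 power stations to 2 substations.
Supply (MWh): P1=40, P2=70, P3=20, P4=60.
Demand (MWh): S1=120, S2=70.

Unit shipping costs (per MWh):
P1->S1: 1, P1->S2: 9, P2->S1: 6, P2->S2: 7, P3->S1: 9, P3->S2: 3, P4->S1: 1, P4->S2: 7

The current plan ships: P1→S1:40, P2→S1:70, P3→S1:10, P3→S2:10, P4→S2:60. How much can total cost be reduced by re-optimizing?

370

Current plan cost = 40·1 + 70·6 + 10·9 + 10·3 + 60·7 = 1000.
Optimal plan:
  P1 to S1: 40 × 1 = 40
  P2 to S1: 20 × 6 = 120
  P2 to S2: 50 × 7 = 350
  P3 to S2: 20 × 3 = 60
  P4 to S1: 60 × 1 = 60
Optimal cost = 630.
Saving = 1000 − 630 = 370.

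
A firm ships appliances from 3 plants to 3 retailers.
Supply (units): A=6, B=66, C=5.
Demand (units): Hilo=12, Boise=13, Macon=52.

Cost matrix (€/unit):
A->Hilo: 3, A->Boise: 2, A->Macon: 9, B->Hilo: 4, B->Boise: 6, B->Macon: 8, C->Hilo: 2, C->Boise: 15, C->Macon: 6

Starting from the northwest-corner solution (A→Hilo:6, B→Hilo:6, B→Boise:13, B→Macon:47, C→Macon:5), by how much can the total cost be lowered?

Current plan cost = 6·3 + 6·4 + 13·6 + 47·8 + 5·6 = €526.
Optimal plan:
  A to Boise: 6 × €2 = €12
  B to Hilo: 12 × €4 = €48
  B to Boise: 7 × €6 = €42
  B to Macon: 47 × €8 = €376
  C to Macon: 5 × €6 = €30
Optimal cost = €508.
Saving = 526 − 508 = €18.

18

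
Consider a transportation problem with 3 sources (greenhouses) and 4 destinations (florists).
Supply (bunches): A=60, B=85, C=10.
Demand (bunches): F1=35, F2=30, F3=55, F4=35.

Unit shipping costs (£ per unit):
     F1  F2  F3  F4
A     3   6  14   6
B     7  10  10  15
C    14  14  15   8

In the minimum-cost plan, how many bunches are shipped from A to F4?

The minimum-cost plan:
  A→F1: 5 × £3 = £15
  A→F2: 30 × £6 = £180
  A→F4: 25 × £6 = £150
  B→F1: 30 × £7 = £210
  B→F3: 55 × £10 = £550
  C→F4: 10 × £8 = £80
Total cost = £1185.
So A→F4 carries 25 bunches.

25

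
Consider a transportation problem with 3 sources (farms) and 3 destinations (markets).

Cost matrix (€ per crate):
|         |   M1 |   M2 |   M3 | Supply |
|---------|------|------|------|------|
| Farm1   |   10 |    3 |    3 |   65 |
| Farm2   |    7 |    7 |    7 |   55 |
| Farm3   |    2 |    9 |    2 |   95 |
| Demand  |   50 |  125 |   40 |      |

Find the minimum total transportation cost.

805

One minimum-cost allocation:
  Farm1->M2: 65 × €3 = €195
  Farm2->M2: 55 × €7 = €385
  Farm3->M1: 50 × €2 = €100
  Farm3->M2: 5 × €9 = €45
  Farm3->M3: 40 × €2 = €80
Total = 195 + 385 + 100 + 45 + 80 = €805.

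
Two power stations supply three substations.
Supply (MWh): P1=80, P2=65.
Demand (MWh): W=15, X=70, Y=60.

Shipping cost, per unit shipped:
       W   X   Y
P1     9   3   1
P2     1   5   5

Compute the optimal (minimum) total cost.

385

One minimum-cost allocation:
  P1->X: 20 × 3 = 60
  P1->Y: 60 × 1 = 60
  P2->W: 15 × 1 = 15
  P2->X: 50 × 5 = 250
Total = 60 + 60 + 15 + 250 = 385.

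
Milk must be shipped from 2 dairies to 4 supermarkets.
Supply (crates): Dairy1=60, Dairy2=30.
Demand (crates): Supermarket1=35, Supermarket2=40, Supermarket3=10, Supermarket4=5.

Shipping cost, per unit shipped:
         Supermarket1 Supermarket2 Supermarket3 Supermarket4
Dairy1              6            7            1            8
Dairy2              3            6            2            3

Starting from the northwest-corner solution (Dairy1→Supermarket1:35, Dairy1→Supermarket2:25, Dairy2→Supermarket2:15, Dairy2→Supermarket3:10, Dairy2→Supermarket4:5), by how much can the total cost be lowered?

Current plan cost = 35·6 + 25·7 + 15·6 + 10·2 + 5·3 = 510.
Optimal plan:
  Dairy1→Supermarket1: 10 × 6 = 60
  Dairy1→Supermarket2: 40 × 7 = 280
  Dairy1→Supermarket3: 10 × 1 = 10
  Dairy2→Supermarket1: 25 × 3 = 75
  Dairy2→Supermarket4: 5 × 3 = 15
Optimal cost = 440.
Saving = 510 − 440 = 70.

70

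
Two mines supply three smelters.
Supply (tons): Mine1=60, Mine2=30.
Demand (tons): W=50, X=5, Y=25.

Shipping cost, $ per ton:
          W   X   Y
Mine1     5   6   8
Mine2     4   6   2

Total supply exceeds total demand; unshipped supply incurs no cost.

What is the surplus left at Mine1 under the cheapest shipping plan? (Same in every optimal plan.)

Minimum-cost shipments:
  Mine1–W: 45 tons
  Mine1–X: 5 tons
  Mine2–W: 5 tons
  Mine2–Y: 25 tons
Total cost = $325.
Mine1 ships 50 of its 60, leaving 10.

10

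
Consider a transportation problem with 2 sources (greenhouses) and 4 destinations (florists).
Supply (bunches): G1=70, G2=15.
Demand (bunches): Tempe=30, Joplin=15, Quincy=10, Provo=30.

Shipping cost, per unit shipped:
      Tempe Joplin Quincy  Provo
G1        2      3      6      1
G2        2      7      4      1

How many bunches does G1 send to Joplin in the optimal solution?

The minimum-cost plan:
  G1–Tempe: 25 bunches
  G1–Joplin: 15 bunches
  G1–Provo: 30 bunches
  G2–Tempe: 5 bunches
  G2–Quincy: 10 bunches
Total cost = 175.
So G1→Joplin carries 15 bunches.

15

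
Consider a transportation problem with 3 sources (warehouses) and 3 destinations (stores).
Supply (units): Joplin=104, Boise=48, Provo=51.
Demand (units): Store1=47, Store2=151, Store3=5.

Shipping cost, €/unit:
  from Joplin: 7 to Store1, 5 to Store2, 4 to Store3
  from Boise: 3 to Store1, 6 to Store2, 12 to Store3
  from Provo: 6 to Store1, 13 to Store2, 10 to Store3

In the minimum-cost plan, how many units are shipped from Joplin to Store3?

1

Solving gives:
  Joplin->Store2: 103 × €5 = €515
  Joplin->Store3: 1 × €4 = €4
  Boise->Store2: 48 × €6 = €288
  Provo->Store1: 47 × €6 = €282
  Provo->Store3: 4 × €10 = €40
Total cost = €1129.
So Joplin→Store3 carries 1 units.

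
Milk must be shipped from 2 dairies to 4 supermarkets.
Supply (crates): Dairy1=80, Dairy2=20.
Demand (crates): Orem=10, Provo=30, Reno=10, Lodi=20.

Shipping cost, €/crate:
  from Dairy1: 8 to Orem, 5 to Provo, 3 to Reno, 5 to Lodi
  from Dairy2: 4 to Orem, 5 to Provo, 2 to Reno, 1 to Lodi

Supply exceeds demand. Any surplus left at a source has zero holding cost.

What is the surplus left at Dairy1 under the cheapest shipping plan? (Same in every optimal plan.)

An optimal plan:
  Dairy1–Orem: 10 × €8 = €80
  Dairy1–Provo: 30 × €5 = €150
  Dairy1–Reno: 10 × €3 = €30
  Dairy2–Lodi: 20 × €1 = €20
Total cost = €280.
Dairy1 ships 50 of its 80, leaving 30.

30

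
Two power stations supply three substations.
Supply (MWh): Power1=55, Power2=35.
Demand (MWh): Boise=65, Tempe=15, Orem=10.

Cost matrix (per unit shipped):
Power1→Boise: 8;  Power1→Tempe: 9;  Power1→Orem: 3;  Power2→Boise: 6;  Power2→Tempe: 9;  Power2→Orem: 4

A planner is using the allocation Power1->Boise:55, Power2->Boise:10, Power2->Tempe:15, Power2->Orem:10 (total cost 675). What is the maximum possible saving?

60

Current plan cost = 55·8 + 10·6 + 15·9 + 10·4 = 675.
Optimal plan:
  Power1 to Boise: 30 × 8 = 240
  Power1 to Tempe: 15 × 9 = 135
  Power1 to Orem: 10 × 3 = 30
  Power2 to Boise: 35 × 6 = 210
Optimal cost = 615.
Saving = 675 − 615 = 60.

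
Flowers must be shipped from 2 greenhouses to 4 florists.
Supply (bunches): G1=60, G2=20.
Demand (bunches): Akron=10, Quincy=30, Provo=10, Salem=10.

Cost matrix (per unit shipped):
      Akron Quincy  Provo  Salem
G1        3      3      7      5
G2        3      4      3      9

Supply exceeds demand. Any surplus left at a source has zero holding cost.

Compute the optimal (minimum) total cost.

Optimal allocation:
  G1–Akron: 10 × 3 = 30
  G1–Quincy: 30 × 3 = 90
  G1–Salem: 10 × 5 = 50
  G2–Provo: 10 × 3 = 30
Total = 30 + 90 + 50 + 30 = 200.

200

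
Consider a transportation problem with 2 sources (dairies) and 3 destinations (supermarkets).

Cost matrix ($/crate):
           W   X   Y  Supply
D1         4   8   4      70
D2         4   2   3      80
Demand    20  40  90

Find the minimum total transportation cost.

480

An optimal shipping plan:
  D1 to W: 20 × $4 = $80
  D1 to Y: 50 × $4 = $200
  D2 to X: 40 × $2 = $80
  D2 to Y: 40 × $3 = $120
Total = 80 + 200 + 80 + 120 = $480.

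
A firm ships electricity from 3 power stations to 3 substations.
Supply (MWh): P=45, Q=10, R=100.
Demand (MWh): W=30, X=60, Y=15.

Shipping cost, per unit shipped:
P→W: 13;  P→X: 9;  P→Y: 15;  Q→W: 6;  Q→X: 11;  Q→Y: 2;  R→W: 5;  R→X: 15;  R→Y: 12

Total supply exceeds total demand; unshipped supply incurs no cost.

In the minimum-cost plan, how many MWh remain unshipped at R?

50

Minimum-cost shipments:
  P→X: 45 × 9 = 405
  Q→Y: 10 × 2 = 20
  R→W: 30 × 5 = 150
  R→X: 15 × 15 = 225
  R→Y: 5 × 12 = 60
Total cost = 860.
R ships 50 of its 100, leaving 50.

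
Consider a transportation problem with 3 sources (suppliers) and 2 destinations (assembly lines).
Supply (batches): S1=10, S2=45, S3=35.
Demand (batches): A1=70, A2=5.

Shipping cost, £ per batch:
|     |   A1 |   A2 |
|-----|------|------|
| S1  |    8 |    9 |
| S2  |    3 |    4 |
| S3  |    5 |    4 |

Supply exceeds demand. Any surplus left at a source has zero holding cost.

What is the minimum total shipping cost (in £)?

Optimal allocation:
  S2 to A1: 45 × £3 = £135
  S3 to A1: 25 × £5 = £125
  S3 to A2: 5 × £4 = £20
Total = 135 + 125 + 20 = £280.

280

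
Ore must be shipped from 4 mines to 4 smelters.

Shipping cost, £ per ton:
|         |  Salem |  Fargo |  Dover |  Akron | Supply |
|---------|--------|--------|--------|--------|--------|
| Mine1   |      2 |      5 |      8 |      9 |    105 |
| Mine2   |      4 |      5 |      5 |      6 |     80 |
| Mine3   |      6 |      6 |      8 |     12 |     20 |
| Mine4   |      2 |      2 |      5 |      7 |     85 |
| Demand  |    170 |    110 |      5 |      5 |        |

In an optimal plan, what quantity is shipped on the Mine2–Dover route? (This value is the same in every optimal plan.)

The minimum-cost plan:
  Mine1→Salem: 105 tons
  Mine2→Salem: 65 tons
  Mine2→Fargo: 5 tons
  Mine2→Dover: 5 tons
  Mine2→Akron: 5 tons
  Mine3→Fargo: 20 tons
  Mine4→Fargo: 85 tons
Total cost = £840.
So Mine2→Dover carries 5 tons.

5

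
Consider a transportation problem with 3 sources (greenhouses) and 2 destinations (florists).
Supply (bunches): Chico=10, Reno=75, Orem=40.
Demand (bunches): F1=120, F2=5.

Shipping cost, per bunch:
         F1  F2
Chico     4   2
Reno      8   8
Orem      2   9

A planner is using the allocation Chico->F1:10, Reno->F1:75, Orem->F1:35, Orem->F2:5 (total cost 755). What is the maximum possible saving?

45

Current plan cost = 10·4 + 75·8 + 35·2 + 5·9 = 755.
Optimal plan:
  Chico->F1: 5 × 4 = 20
  Chico->F2: 5 × 2 = 10
  Reno->F1: 75 × 8 = 600
  Orem->F1: 40 × 2 = 80
Optimal cost = 710.
Saving = 755 − 710 = 45.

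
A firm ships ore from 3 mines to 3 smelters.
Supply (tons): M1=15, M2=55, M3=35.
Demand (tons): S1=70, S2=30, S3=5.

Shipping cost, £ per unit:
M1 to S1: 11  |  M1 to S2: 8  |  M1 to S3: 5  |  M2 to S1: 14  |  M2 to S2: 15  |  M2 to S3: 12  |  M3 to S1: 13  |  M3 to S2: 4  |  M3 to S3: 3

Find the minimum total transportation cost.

1070

A cheapest plan:
  M1 to S1: 15 tons
  M2 to S1: 55 tons
  M3 to S2: 30 tons
  M3 to S3: 5 tons
Total cost = £1070.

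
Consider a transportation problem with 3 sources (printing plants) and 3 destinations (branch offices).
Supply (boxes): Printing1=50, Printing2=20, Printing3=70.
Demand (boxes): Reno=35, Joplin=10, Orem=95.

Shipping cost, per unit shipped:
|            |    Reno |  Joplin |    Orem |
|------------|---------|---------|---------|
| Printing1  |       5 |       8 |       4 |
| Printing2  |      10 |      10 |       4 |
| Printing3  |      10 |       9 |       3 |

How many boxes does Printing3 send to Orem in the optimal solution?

Optimal shipments:
  Printing1->Reno: 35 × 5 = 175
  Printing1->Joplin: 10 × 8 = 80
  Printing1->Orem: 5 × 4 = 20
  Printing2->Orem: 20 × 4 = 80
  Printing3->Orem: 70 × 3 = 210
Total cost = 565.
So Printing3→Orem carries 70 boxes.

70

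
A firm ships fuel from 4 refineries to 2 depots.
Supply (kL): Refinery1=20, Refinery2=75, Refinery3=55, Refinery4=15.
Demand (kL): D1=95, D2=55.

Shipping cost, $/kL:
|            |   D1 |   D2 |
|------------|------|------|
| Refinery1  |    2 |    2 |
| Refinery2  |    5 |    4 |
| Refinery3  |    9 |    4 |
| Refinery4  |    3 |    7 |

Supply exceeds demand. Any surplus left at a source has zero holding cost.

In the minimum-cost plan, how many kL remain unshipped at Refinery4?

0

Minimum-cost shipments:
  Refinery1->D1: 20 × $2 = $40
  Refinery2->D1: 60 × $5 = $300
  Refinery2->D2: 15 × $4 = $60
  Refinery3->D2: 40 × $4 = $160
  Refinery4->D1: 15 × $3 = $45
Total cost = $605.
Refinery4 ships 15 of its 15, leaving 0.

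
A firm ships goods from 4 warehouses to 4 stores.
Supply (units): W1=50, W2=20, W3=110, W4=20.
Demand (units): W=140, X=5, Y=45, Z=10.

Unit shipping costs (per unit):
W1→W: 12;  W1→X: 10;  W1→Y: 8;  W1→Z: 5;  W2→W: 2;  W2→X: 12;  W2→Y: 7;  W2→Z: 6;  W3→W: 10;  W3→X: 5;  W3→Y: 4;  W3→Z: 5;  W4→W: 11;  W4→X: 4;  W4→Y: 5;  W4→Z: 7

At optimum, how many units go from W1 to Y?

Optimal shipments:
  W1->W: 40 units
  W1->Z: 10 units
  W2->W: 20 units
  W3->W: 80 units
  W3->Y: 30 units
  W4->X: 5 units
  W4->Y: 15 units
Total cost = 1585.
The route W1→Y is not used.

0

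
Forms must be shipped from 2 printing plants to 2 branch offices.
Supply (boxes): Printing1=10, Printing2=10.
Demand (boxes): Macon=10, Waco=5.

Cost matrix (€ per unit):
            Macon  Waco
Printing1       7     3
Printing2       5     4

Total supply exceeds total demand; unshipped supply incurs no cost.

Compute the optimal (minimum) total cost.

65

A cheapest plan:
  Printing1→Waco: 5 boxes
  Printing2→Macon: 10 boxes
Total cost = €65.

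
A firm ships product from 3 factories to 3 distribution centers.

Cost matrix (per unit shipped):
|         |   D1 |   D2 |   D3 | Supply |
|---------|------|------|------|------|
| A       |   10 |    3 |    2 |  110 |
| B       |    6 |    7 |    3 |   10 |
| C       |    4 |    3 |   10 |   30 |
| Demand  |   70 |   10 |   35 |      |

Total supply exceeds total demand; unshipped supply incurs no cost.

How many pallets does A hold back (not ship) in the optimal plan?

Minimum-cost shipments:
  A->D1: 30 × 10 = 300
  A->D2: 10 × 3 = 30
  A->D3: 35 × 2 = 70
  B->D1: 10 × 6 = 60
  C->D1: 30 × 4 = 120
Total cost = 580.
A ships 75 of its 110, leaving 35.

35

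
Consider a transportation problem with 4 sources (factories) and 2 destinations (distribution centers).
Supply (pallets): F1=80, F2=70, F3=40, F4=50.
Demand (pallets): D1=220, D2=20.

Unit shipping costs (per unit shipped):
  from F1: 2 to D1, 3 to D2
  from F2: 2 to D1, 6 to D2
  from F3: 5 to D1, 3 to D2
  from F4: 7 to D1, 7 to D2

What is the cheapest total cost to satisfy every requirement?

810

One minimum-cost allocation:
  F1 to D1: 80 × 2 = 160
  F2 to D1: 70 × 2 = 140
  F3 to D1: 20 × 5 = 100
  F3 to D2: 20 × 3 = 60
  F4 to D1: 50 × 7 = 350
Total = 160 + 140 + 100 + 60 + 350 = 810.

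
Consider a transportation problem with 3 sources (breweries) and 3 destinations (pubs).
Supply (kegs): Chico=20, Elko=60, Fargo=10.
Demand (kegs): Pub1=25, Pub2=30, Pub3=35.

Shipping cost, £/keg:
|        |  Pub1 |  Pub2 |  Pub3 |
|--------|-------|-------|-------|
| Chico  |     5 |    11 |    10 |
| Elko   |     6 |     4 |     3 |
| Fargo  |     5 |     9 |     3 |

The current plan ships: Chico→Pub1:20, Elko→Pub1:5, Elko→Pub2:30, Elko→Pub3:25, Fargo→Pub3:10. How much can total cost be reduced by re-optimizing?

5

Current plan cost = 20·5 + 5·6 + 30·4 + 25·3 + 10·3 = £355.
Optimal plan:
  Chico–Pub1: 20 × £5 = £100
  Elko–Pub2: 30 × £4 = £120
  Elko–Pub3: 30 × £3 = £90
  Fargo–Pub1: 5 × £5 = £25
  Fargo–Pub3: 5 × £3 = £15
Optimal cost = £350.
Saving = 355 − 350 = £5.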